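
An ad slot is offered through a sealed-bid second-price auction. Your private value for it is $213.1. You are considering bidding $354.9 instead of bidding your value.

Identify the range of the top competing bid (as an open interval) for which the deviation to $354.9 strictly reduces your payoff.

($213.1, $354.9)

If the competing bid is below $213.1, both bids win at the same price — no difference.
If it is above $354.9, both bids lose — no difference.
If it lies strictly between $213.1 and $354.9, bidding your value loses (payoff 0) while bidding $354.9 wins at a price above your value (payoff negative).
So the deviation strictly hurts on the open interval ($213.1, $354.9).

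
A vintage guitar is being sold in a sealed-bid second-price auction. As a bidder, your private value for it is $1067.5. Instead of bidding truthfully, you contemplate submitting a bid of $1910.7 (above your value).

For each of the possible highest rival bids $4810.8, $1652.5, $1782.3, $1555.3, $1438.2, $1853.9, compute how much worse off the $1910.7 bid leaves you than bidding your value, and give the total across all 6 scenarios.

$2944.7

The deviation costs you only when the competing bid falls strictly between $1067.5 and $1910.7; elsewhere both bids give the same outcome.
$4810.8: outcomes coincide → loss $0.
$1652.5: truthful payoff $0, deviation payoff −$585 → loss $585.
$1782.3: truthful payoff $0, deviation payoff −$714.8 → loss $714.8.
$1555.3: truthful payoff $0, deviation payoff −$487.8 → loss $487.8.
$1438.2: truthful payoff $0, deviation payoff −$370.7 → loss $370.7.
$1853.9: truthful payoff $0, deviation payoff −$786.4 → loss $786.4.
Total loss = $585 + $714.8 + $487.8 + $370.7 + $786.4 = $2944.7.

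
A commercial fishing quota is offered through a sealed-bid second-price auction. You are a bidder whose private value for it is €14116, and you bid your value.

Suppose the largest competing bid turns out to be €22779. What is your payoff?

Your bid €14116 is below the highest competing bid €22779, so you lose.
A losing bidder pays nothing and receives nothing: payoff = €0.

€0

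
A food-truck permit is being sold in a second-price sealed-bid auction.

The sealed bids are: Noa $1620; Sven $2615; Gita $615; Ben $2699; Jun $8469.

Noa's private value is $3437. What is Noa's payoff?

Highest bid: Jun at $8469, so Jun wins.
Second-highest bid: Ben at $2699 — that is the price the winner pays.
Noa did not win, so Noa pays nothing and receives nothing: payoff $0.

$0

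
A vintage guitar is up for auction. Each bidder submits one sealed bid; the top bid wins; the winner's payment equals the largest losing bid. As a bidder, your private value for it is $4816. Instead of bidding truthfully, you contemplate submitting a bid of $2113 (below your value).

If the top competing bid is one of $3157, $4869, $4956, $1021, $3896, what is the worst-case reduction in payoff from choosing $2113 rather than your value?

$1659

$3157: truthful gives $1659, deviation gives $0 → loss $1659.
$4869: same outcome either way → loss $0.
$4956: same outcome either way → loss $0.
$1021: same outcome either way → loss $0.
$3896: truthful gives $920, deviation gives $0 → loss $920.
Maximum loss: $1659.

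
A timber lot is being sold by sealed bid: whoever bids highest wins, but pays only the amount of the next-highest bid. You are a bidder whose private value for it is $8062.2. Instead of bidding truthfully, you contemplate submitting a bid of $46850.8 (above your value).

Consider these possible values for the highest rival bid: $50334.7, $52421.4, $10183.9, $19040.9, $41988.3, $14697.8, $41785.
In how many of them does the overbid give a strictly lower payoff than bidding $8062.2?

5

The deviation hurts exactly when the highest competing bid lies strictly between $8062.2 and $46850.8 — overbidding then wins at a price above your value.
$50334.7: above both → same outcome either way.
$52421.4: above both → same outcome either way.
$10183.9: inside the interval → strictly worse (loss $2121.7).
$19040.9: inside the interval → strictly worse (loss $10978.7).
$41988.3: inside the interval → strictly worse (loss $33926.1).
$14697.8: inside the interval → strictly worse (loss $6635.6).
$41785: inside the interval → strictly worse (loss $33722.8).
Count: 5.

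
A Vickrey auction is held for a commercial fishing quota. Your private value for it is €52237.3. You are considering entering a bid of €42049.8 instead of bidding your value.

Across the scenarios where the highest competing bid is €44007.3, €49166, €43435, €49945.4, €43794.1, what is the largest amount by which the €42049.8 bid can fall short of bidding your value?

€8802.3

€44007.3: truthful gives €8230, deviation gives €0 → loss €8230.
€49166: truthful gives €3071.3, deviation gives €0 → loss €3071.3.
€43435: truthful gives €8802.3, deviation gives €0 → loss €8802.3.
€49945.4: truthful gives €2291.9, deviation gives €0 → loss €2291.9.
€43794.1: truthful gives €8443.2, deviation gives €0 → loss €8443.2.
Maximum loss: €8802.3.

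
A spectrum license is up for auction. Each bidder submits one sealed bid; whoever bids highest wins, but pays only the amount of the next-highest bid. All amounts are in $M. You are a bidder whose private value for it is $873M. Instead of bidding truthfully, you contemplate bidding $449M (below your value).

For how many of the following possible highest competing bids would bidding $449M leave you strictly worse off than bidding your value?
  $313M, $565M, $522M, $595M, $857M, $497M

5

The deviation hurts exactly when the highest competing bid lies strictly between $449M and $873M — underbidding then forfeits a profitable win.
$313M: below both → same outcome either way.
$565M: inside the interval → strictly worse (loss $308M).
$522M: inside the interval → strictly worse (loss $351M).
$595M: inside the interval → strictly worse (loss $278M).
$857M: inside the interval → strictly worse (loss $16M).
$497M: inside the interval → strictly worse (loss $376M).
Count: 5.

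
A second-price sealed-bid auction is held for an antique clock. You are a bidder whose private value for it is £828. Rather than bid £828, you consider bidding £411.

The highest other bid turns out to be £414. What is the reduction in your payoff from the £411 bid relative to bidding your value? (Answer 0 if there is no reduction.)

£414

Bidding your value £828: you win (since £828 > £414) and pay £414. Payoff £414.
Bidding £411: you lose. Payoff £0.
The competing bid £414 lies between your shaded bid and your value, so underbidding forfeits an item you could have won at a profitable price.
Loss from deviating = £414 − (£0) = £414.
Truthful bidding weakly dominates here: raising your bid can only win items priced above your value, and lowering it can only forfeit items priced below.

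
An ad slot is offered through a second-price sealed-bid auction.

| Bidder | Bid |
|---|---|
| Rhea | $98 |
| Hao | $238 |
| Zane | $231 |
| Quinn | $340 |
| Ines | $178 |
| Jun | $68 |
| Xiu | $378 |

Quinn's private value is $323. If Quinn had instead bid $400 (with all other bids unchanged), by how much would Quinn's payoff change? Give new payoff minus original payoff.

The highest bid among the other bidders is $378; Quinn's bid doesn't change that.
Original bid $340: Quinn is not highest (top rival bid is $378); payoff $0.
Alternative bid $400: Quinn is highest, pays the top rival bid $378; payoff $323 − $378 = −$55.
Change in payoff = −$55 − ($0) = −$55.

−$55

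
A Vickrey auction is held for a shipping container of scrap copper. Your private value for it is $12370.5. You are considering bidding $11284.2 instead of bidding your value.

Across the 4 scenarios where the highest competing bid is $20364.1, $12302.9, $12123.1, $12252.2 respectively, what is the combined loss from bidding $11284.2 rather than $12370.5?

$433.3

The deviation costs you only when the competing bid falls strictly between $11284.2 and $12370.5; elsewhere both bids give the same outcome.
$20364.1: outcomes coincide → loss $0.
$12302.9: truthful payoff $67.6, deviation payoff $0 → loss $67.6.
$12123.1: truthful payoff $247.4, deviation payoff $0 → loss $247.4.
$12252.2: truthful payoff $118.3, deviation payoff $0 → loss $118.3.
Total loss = $67.6 + $247.4 + $118.3 = $433.3.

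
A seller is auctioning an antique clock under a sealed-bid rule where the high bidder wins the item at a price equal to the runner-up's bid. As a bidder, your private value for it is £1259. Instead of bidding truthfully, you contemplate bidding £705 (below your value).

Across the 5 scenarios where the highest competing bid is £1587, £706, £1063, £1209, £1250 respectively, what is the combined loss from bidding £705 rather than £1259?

The deviation costs you only when the competing bid falls strictly between £705 and £1259; elsewhere both bids give the same outcome.
£1587: outcomes coincide → loss £0.
£706: truthful payoff £553, deviation payoff £0 → loss £553.
£1063: truthful payoff £196, deviation payoff £0 → loss £196.
£1209: truthful payoff £50, deviation payoff £0 → loss £50.
£1250: truthful payoff £9, deviation payoff £0 → loss £9.
Total loss = £553 + £196 + £50 + £9 = £808.
Truthful bidding weakly dominates here: raising your bid can only win items priced above your value, and lowering it can only forfeit items priced below.

£808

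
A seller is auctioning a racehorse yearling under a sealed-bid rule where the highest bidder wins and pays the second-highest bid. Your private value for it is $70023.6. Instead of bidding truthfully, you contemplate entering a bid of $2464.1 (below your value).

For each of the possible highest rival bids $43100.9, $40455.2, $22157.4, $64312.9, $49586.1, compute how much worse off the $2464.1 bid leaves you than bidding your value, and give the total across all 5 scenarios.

$130505.5

The deviation costs you only when the competing bid falls strictly between $2464.1 and $70023.6; elsewhere both bids give the same outcome.
$43100.9: truthful payoff $26922.7, deviation payoff $0 → loss $26922.7.
$40455.2: truthful payoff $29568.4, deviation payoff $0 → loss $29568.4.
$22157.4: truthful payoff $47866.2, deviation payoff $0 → loss $47866.2.
$64312.9: truthful payoff $5710.7, deviation payoff $0 → loss $5710.7.
$49586.1: truthful payoff $20437.5, deviation payoff $0 → loss $20437.5.
Total loss = $26922.7 + $29568.4 + $47866.2 + $5710.7 + $20437.5 = $130505.5.
Because the price is fixed by the runner-up's bid, deviating from your value can only change a good outcome into a bad one — never the reverse.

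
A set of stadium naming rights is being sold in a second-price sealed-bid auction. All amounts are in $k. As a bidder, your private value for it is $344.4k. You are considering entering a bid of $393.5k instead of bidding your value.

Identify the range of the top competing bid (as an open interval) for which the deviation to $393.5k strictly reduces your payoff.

($344.4k, $393.5k)

If the competing bid is below $344.4k, both bids win at the same price — no difference.
If it is above $393.5k, both bids lose — no difference.
If it lies strictly between $344.4k and $393.5k, bidding your value loses (payoff 0) while bidding $393.5k wins at a price above your value (payoff negative).
So the deviation strictly hurts on the open interval ($344.4k, $393.5k).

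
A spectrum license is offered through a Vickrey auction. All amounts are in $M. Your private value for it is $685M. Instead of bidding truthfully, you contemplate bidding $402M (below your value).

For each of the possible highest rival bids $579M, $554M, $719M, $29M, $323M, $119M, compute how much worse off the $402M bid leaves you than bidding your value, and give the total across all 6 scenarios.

The deviation costs you only when the competing bid falls strictly between $402M and $685M; elsewhere both bids give the same outcome.
$579M: truthful payoff $106M, deviation payoff $0M → loss $106M.
$554M: truthful payoff $131M, deviation payoff $0M → loss $131M.
$719M: outcomes coincide → loss $0M.
$29M: outcomes coincide → loss $0M.
$323M: outcomes coincide → loss $0M.
$119M: outcomes coincide → loss $0M.
Total loss = $106M + $131M = $237M.
Truthful bidding weakly dominates here: raising your bid can only win items priced above your value, and lowering it can only forfeit items priced below.

$237M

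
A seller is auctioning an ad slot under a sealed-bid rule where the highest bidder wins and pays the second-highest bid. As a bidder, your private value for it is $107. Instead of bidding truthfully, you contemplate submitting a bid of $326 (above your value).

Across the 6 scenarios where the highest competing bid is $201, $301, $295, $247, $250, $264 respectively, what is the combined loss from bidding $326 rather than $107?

$916

The deviation costs you only when the competing bid falls strictly between $107 and $326; elsewhere both bids give the same outcome.
$201: truthful payoff $0, deviation payoff −$94 → loss $94.
$301: truthful payoff $0, deviation payoff −$194 → loss $194.
$295: truthful payoff $0, deviation payoff −$188 → loss $188.
$247: truthful payoff $0, deviation payoff −$140 → loss $140.
$250: truthful payoff $0, deviation payoff −$143 → loss $143.
$264: truthful payoff $0, deviation payoff −$157 → loss $157.
Total loss = $94 + $194 + $188 + $140 + $143 + $157 = $916.
Because the price is fixed by the runner-up's bid, deviating from your value can only change a good outcome into a bad one — never the reverse.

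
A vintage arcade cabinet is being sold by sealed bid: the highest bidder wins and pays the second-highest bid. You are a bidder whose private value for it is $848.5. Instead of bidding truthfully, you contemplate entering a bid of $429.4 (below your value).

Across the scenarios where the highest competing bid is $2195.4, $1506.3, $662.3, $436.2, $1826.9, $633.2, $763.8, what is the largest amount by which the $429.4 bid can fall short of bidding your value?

$412.3

$2195.4: same outcome either way → loss $0.
$1506.3: same outcome either way → loss $0.
$662.3: truthful gives $186.2, deviation gives $0 → loss $186.2.
$436.2: truthful gives $412.3, deviation gives $0 → loss $412.3.
$1826.9: same outcome either way → loss $0.
$633.2: truthful gives $215.3, deviation gives $0 → loss $215.3.
$763.8: truthful gives $84.7, deviation gives $0 → loss $84.7.
Maximum loss: $412.3.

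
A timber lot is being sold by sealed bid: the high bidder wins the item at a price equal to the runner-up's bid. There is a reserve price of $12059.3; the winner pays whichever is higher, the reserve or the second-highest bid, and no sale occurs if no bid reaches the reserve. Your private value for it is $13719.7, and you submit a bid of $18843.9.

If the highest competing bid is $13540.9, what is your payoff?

$178.8

Your bid $18843.9 is the highest and exceeds the reserve.
Price = max(second-highest bid, reserve) = max($13540.9, $12059.3) = $13540.9.
Payoff = $13719.7 − $13540.9 = $178.8.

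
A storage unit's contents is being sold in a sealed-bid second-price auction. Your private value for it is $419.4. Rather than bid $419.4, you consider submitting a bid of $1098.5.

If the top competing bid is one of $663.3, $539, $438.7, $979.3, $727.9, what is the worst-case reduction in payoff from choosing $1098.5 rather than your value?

$663.3: truthful gives $0, deviation gives −$243.9 → loss $243.9.
$539: truthful gives $0, deviation gives −$119.6 → loss $119.6.
$438.7: truthful gives $0, deviation gives −$19.3 → loss $19.3.
$979.3: truthful gives $0, deviation gives −$559.9 → loss $559.9.
$727.9: truthful gives $0, deviation gives −$308.5 → loss $308.5.
Maximum loss: $559.9.

$559.9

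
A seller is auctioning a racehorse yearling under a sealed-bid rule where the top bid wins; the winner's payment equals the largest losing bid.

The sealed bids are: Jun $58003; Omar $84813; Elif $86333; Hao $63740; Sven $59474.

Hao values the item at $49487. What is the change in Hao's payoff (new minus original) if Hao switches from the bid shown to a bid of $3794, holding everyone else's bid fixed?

The highest bid among the other bidders is $86333; Hao's bid doesn't change that.
Original bid $63740: Hao is not highest (top rival bid is $86333); payoff $0.
Alternative bid $3794: Hao is not highest (top rival bid is $86333); payoff $0.
Change in payoff = $0 − ($0) = $0.

$0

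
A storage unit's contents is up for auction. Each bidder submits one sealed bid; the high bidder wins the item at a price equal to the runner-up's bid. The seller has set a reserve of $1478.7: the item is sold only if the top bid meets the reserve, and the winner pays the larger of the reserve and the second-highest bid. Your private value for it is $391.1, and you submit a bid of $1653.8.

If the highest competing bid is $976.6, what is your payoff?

Your bid $1653.8 is the highest and exceeds the reserve.
Price = max(second-highest bid, reserve) = max($976.6, $1478.7) = $1478.7.
Payoff = $391.1 − $1478.7 = −$1087.6.

−$1087.6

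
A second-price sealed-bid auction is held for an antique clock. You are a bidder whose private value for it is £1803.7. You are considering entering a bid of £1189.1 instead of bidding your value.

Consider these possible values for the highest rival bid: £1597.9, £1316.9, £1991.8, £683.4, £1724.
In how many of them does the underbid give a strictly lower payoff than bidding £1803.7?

3

The deviation hurts exactly when the highest competing bid lies strictly between £1189.1 and £1803.7 — underbidding then forfeits a profitable win.
£1597.9: inside the interval → strictly worse (loss £205.8).
£1316.9: inside the interval → strictly worse (loss £486.8).
£1991.8: above both → same outcome either way.
£683.4: below both → same outcome either way.
£1724: inside the interval → strictly worse (loss £79.7).
Count: 3.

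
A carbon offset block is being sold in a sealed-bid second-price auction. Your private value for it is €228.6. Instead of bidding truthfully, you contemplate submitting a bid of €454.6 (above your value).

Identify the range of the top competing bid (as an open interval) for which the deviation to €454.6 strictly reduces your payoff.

If the competing bid is below €228.6, both bids win at the same price — no difference.
If it is above €454.6, both bids lose — no difference.
If it lies strictly between €228.6 and €454.6, bidding your value loses (payoff 0) while bidding €454.6 wins at a price above your value (payoff negative).
So the deviation strictly hurts on the open interval (€228.6, €454.6).

(€228.6, €454.6)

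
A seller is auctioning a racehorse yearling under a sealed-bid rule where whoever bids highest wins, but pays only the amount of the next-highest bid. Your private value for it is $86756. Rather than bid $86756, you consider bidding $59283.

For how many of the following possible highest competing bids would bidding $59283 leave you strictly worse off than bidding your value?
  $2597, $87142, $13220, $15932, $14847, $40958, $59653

The deviation hurts exactly when the highest competing bid lies strictly between $59283 and $86756 — underbidding then forfeits a profitable win.
$2597: below both → same outcome either way.
$87142: above both → same outcome either way.
$13220: below both → same outcome either way.
$15932: below both → same outcome either way.
$14847: below both → same outcome either way.
$40958: below both → same outcome either way.
$59653: inside the interval → strictly worse (loss $27103).
Count: 1.

1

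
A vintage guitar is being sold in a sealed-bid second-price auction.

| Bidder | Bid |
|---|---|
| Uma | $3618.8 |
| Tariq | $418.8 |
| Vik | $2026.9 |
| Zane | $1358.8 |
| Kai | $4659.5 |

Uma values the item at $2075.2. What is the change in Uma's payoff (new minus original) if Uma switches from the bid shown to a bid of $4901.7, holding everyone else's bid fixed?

−$2584.3

The highest bid among the other bidders is $4659.5; Uma's bid doesn't change that.
Original bid $3618.8: Uma is not highest (top rival bid is $4659.5); payoff $0.
Alternative bid $4901.7: Uma is highest, pays the top rival bid $4659.5; payoff $2075.2 − $4659.5 = −$2584.3.
Change in payoff = −$2584.3 − ($0) = −$2584.3.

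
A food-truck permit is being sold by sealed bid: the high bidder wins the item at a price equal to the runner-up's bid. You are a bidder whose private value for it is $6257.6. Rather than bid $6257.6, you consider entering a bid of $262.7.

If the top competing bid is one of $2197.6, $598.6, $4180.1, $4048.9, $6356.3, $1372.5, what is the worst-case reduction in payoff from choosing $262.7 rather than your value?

$2197.6: truthful gives $4060, deviation gives $0 → loss $4060.
$598.6: truthful gives $5659, deviation gives $0 → loss $5659.
$4180.1: truthful gives $2077.5, deviation gives $0 → loss $2077.5.
$4048.9: truthful gives $2208.7, deviation gives $0 → loss $2208.7.
$6356.3: same outcome either way → loss $0.
$1372.5: truthful gives $4885.1, deviation gives $0 → loss $4885.1.
Maximum loss: $5659.

$5659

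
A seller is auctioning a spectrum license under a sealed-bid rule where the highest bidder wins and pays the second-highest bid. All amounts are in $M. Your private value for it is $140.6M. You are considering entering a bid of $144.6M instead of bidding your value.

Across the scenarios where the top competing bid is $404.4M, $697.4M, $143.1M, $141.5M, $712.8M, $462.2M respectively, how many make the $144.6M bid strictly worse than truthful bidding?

The deviation hurts exactly when the highest competing bid lies strictly between $140.6M and $144.6M — overbidding then wins at a price above your value.
$404.4M: above both → same outcome either way.
$697.4M: above both → same outcome either way.
$143.1M: inside the interval → strictly worse (loss $2.5M).
$141.5M: inside the interval → strictly worse (loss $0.9M).
$712.8M: above both → same outcome either way.
$462.2M: above both → same outcome either way.
Count: 2.

2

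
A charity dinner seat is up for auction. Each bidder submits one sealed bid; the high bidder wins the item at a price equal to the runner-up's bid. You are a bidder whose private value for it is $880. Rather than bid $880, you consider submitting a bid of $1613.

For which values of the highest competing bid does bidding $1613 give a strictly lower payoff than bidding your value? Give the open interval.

If the competing bid is below $880, both bids win at the same price — no difference.
If it is above $1613, both bids lose — no difference.
If it lies strictly between $880 and $1613, bidding your value loses (payoff 0) while bidding $1613 wins at a price above your value (payoff negative).
So the deviation strictly hurts on the open interval ($880, $1613).
In a second-price auction your bid sets only whether you win, not what you pay, so bidding your true value is weakly dominant.

($880, $1613)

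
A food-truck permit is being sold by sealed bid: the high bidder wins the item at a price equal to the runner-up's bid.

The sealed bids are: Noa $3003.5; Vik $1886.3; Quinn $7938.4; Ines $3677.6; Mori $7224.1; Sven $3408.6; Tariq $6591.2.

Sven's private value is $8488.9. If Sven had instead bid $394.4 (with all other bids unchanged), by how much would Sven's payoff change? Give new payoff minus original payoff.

The highest bid among the other bidders is $7938.4; Sven's bid doesn't change that.
Original bid $3408.6: Sven is not highest (top rival bid is $7938.4); payoff $0.
Alternative bid $394.4: Sven is not highest (top rival bid is $7938.4); payoff $0.
Change in payoff = $0 − ($0) = $0.

$0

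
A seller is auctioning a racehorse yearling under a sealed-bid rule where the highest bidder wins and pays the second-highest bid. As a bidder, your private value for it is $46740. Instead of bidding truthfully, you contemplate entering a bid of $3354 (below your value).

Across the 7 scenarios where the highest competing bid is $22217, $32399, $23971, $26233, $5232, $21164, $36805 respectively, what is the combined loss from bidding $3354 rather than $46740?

The deviation costs you only when the competing bid falls strictly between $3354 and $46740; elsewhere both bids give the same outcome.
$22217: truthful payoff $24523, deviation payoff $0 → loss $24523.
$32399: truthful payoff $14341, deviation payoff $0 → loss $14341.
$23971: truthful payoff $22769, deviation payoff $0 → loss $22769.
$26233: truthful payoff $20507, deviation payoff $0 → loss $20507.
$5232: truthful payoff $41508, deviation payoff $0 → loss $41508.
$21164: truthful payoff $25576, deviation payoff $0 → loss $25576.
$36805: truthful payoff $9935, deviation payoff $0 → loss $9935.
Total loss = $24523 + $14341 + $22769 + $20507 + $41508 + $25576 + $9935 = $159159.

$159159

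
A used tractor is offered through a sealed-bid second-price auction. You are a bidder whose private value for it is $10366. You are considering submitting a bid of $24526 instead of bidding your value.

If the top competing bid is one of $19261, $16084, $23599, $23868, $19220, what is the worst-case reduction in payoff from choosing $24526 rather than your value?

$13502

$19261: truthful gives $0, deviation gives −$8895 → loss $8895.
$16084: truthful gives $0, deviation gives −$5718 → loss $5718.
$23599: truthful gives $0, deviation gives −$13233 → loss $13233.
$23868: truthful gives $0, deviation gives −$13502 → loss $13502.
$19220: truthful gives $0, deviation gives −$8854 → loss $8854.
Maximum loss: $13502.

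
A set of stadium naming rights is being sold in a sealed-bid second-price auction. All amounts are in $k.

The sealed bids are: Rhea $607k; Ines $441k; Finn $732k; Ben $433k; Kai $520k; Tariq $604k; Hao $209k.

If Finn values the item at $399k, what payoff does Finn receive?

Highest bid: Finn at $732k, so Finn wins.
Second-highest bid: Rhea at $607k — that is the price the winner pays.
Finn's payoff = value − price = $399k − $607k = −$208k.

−$208k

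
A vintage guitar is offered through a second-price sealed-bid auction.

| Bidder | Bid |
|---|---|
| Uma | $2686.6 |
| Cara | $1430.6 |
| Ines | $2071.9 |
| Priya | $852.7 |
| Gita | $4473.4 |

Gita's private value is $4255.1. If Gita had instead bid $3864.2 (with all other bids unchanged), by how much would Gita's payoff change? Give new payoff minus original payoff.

$0

The highest bid among the other bidders is $2686.6; Gita's bid doesn't change that.
Original bid $4473.4: Gita is highest, pays the top rival bid $2686.6; payoff $4255.1 − $2686.6 = $1568.5.
Alternative bid $3864.2: Gita is highest, pays the top rival bid $2686.6; payoff $4255.1 − $2686.6 = $1568.5.
Change in payoff = $1568.5 − ($1568.5) = $0.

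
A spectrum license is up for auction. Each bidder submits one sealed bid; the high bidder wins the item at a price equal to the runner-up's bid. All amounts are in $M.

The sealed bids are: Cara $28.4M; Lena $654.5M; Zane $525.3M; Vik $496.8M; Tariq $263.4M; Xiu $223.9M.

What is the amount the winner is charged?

$525.3M

Highest bid: Lena at $654.5M, so Lena wins.
Second-highest bid: Zane at $525.3M — that is the price the winner pays.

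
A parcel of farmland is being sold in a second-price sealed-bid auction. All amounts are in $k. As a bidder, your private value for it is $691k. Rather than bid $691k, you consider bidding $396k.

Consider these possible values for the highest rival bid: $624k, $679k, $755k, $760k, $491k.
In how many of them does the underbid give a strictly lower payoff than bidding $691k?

3

The deviation hurts exactly when the highest competing bid lies strictly between $396k and $691k — underbidding then forfeits a profitable win.
$624k: inside the interval → strictly worse (loss $67k).
$679k: inside the interval → strictly worse (loss $12k).
$755k: above both → same outcome either way.
$760k: above both → same outcome either way.
$491k: inside the interval → strictly worse (loss $200k).
Count: 3.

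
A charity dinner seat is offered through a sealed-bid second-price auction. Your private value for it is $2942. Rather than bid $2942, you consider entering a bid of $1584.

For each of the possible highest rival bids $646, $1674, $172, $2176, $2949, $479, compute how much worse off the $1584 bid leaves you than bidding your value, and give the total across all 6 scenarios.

$2034

The deviation costs you only when the competing bid falls strictly between $1584 and $2942; elsewhere both bids give the same outcome.
$646: outcomes coincide → loss $0.
$1674: truthful payoff $1268, deviation payoff $0 → loss $1268.
$172: outcomes coincide → loss $0.
$2176: truthful payoff $766, deviation payoff $0 → loss $766.
$2949: outcomes coincide → loss $0.
$479: outcomes coincide → loss $0.
Total loss = $1268 + $766 = $2034.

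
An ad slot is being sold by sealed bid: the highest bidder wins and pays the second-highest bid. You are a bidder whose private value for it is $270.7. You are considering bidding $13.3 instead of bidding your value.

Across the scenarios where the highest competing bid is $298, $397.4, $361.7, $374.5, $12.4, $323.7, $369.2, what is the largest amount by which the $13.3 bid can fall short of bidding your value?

$298: same outcome either way → loss $0.
$397.4: same outcome either way → loss $0.
$361.7: same outcome either way → loss $0.
$374.5: same outcome either way → loss $0.
$12.4: same outcome either way → loss $0.
$323.7: same outcome either way → loss $0.
$369.2: same outcome either way → loss $0.
Maximum loss: $0.

$0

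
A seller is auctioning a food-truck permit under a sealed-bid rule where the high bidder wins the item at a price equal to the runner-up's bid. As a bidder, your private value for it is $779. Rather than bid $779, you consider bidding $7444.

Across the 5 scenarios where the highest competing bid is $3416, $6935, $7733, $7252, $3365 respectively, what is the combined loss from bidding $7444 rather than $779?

The deviation costs you only when the competing bid falls strictly between $779 and $7444; elsewhere both bids give the same outcome.
$3416: truthful payoff $0, deviation payoff −$2637 → loss $2637.
$6935: truthful payoff $0, deviation payoff −$6156 → loss $6156.
$7733: outcomes coincide → loss $0.
$7252: truthful payoff $0, deviation payoff −$6473 → loss $6473.
$3365: truthful payoff $0, deviation payoff −$2586 → loss $2586.
Total loss = $2637 + $6156 + $6473 + $2586 = $17852.

$17852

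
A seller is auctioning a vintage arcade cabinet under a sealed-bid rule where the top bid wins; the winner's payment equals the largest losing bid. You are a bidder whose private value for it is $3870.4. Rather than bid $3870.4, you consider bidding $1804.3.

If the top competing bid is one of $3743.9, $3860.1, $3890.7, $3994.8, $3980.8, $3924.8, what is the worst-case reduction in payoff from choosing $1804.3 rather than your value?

$126.5

$3743.9: truthful gives $126.5, deviation gives $0 → loss $126.5.
$3860.1: truthful gives $10.3, deviation gives $0 → loss $10.3.
$3890.7: same outcome either way → loss $0.
$3994.8: same outcome either way → loss $0.
$3980.8: same outcome either way → loss $0.
$3924.8: same outcome either way → loss $0.
Maximum loss: $126.5.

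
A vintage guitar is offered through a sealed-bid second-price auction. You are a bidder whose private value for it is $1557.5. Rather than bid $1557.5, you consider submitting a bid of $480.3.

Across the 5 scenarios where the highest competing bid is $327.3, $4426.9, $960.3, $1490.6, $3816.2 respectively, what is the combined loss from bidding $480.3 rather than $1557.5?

$664.1

The deviation costs you only when the competing bid falls strictly between $480.3 and $1557.5; elsewhere both bids give the same outcome.
$327.3: outcomes coincide → loss $0.
$4426.9: outcomes coincide → loss $0.
$960.3: truthful payoff $597.2, deviation payoff $0 → loss $597.2.
$1490.6: truthful payoff $66.9, deviation payoff $0 → loss $66.9.
$3816.2: outcomes coincide → loss $0.
Total loss = $597.2 + $66.9 = $664.1.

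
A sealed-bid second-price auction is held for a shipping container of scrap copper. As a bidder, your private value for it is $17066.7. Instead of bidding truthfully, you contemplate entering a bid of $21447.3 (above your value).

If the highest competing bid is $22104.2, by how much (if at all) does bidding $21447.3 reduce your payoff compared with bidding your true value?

Bidding your value $17066.7: you lose (since $17066.7 < $22104.2). Payoff $0.
Bidding $21447.3: you lose. Payoff $0.
Difference = $0 − $0 = $0; both bids lead to the same outcome because the competing bid is above both your value and your alternative bid.

$0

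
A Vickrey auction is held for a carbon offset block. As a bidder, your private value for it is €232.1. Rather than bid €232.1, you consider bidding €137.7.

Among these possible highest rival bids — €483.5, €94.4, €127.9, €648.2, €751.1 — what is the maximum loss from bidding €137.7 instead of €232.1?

€0

€483.5: same outcome either way → loss €0.
€94.4: same outcome either way → loss €0.
€127.9: same outcome either way → loss €0.
€648.2: same outcome either way → loss €0.
€751.1: same outcome either way → loss €0.
Maximum loss: €0.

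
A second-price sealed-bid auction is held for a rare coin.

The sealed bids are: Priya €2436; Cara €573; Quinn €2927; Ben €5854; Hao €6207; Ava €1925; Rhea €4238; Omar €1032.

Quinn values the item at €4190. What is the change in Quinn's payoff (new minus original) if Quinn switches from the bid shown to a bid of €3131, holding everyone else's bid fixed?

The highest bid among the other bidders is €6207; Quinn's bid doesn't change that.
Original bid €2927: Quinn is not highest (top rival bid is €6207); payoff €0.
Alternative bid €3131: Quinn is not highest (top rival bid is €6207); payoff €0.
Change in payoff = €0 − (€0) = €0.

€0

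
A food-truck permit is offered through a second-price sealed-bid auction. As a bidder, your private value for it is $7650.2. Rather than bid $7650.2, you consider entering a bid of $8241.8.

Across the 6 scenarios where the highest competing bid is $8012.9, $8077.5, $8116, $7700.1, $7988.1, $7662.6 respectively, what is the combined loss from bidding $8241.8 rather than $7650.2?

$1656

The deviation costs you only when the competing bid falls strictly between $7650.2 and $8241.8; elsewhere both bids give the same outcome.
$8012.9: truthful payoff $0, deviation payoff −$362.7 → loss $362.7.
$8077.5: truthful payoff $0, deviation payoff −$427.3 → loss $427.3.
$8116: truthful payoff $0, deviation payoff −$465.8 → loss $465.8.
$7700.1: truthful payoff $0, deviation payoff −$49.9 → loss $49.9.
$7988.1: truthful payoff $0, deviation payoff −$337.9 → loss $337.9.
$7662.6: truthful payoff $0, deviation payoff −$12.4 → loss $12.4.
Total loss = $362.7 + $427.3 + $465.8 + $49.9 + $337.9 + $12.4 = $1656.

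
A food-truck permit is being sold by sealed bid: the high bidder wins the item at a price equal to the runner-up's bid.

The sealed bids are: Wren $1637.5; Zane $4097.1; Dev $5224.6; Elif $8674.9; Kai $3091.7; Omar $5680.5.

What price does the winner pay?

$5680.5

Highest bid: Elif at $8674.9, so Elif wins.
Second-highest bid: Omar at $5680.5 — that is the price the winner pays.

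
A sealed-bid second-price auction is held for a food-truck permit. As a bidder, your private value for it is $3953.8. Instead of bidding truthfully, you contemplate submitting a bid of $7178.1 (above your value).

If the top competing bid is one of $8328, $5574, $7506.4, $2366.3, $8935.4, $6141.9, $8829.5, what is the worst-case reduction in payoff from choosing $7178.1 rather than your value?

$8328: same outcome either way → loss $0.
$5574: truthful gives $0, deviation gives −$1620.2 → loss $1620.2.
$7506.4: same outcome either way → loss $0.
$2366.3: same outcome either way → loss $0.
$8935.4: same outcome either way → loss $0.
$6141.9: truthful gives $0, deviation gives −$2188.1 → loss $2188.1.
$8829.5: same outcome either way → loss $0.
Maximum loss: $2188.1.

$2188.1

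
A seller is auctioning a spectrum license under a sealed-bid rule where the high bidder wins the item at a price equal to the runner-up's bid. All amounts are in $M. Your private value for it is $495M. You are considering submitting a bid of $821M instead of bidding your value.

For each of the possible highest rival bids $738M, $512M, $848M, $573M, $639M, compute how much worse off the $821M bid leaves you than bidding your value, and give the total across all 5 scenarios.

The deviation costs you only when the competing bid falls strictly between $495M and $821M; elsewhere both bids give the same outcome.
$738M: truthful payoff $0M, deviation payoff −$243M → loss $243M.
$512M: truthful payoff $0M, deviation payoff −$17M → loss $17M.
$848M: outcomes coincide → loss $0M.
$573M: truthful payoff $0M, deviation payoff −$78M → loss $78M.
$639M: truthful payoff $0M, deviation payoff −$144M → loss $144M.
Total loss = $243M + $17M + $78M + $144M = $482M.

$482M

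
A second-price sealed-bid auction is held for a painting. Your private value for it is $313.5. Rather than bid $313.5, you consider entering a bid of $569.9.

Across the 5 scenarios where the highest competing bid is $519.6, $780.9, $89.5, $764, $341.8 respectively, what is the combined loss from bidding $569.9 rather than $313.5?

$234.4

The deviation costs you only when the competing bid falls strictly between $313.5 and $569.9; elsewhere both bids give the same outcome.
$519.6: truthful payoff $0, deviation payoff −$206.1 → loss $206.1.
$780.9: outcomes coincide → loss $0.
$89.5: outcomes coincide → loss $0.
$764: outcomes coincide → loss $0.
$341.8: truthful payoff $0, deviation payoff −$28.3 → loss $28.3.
Total loss = $206.1 + $28.3 = $234.4.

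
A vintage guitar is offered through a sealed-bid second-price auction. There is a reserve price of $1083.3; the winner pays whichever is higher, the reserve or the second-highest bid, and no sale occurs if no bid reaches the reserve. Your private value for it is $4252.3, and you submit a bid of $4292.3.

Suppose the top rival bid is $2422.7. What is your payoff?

Your bid $4292.3 is the highest and exceeds the reserve.
Price = max(second-highest bid, reserve) = max($2422.7, $1083.3) = $2422.7.
Payoff = $4252.3 − $2422.7 = $1829.6.

$1829.6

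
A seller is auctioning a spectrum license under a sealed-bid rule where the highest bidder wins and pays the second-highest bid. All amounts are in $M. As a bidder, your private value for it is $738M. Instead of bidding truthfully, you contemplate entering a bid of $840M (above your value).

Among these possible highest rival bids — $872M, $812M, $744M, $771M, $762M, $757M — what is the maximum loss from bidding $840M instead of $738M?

$872M: same outcome either way → loss $0M.
$812M: truthful gives $0M, deviation gives −$74M → loss $74M.
$744M: truthful gives $0M, deviation gives −$6M → loss $6M.
$771M: truthful gives $0M, deviation gives −$33M → loss $33M.
$762M: truthful gives $0M, deviation gives −$24M → loss $24M.
$757M: truthful gives $0M, deviation gives −$19M → loss $19M.
Maximum loss: $74M.

$74M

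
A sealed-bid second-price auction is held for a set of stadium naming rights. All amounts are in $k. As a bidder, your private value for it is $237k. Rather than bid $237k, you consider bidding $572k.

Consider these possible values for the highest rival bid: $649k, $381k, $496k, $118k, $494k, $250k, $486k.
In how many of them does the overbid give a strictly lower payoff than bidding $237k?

5

The deviation hurts exactly when the highest competing bid lies strictly between $237k and $572k — overbidding then wins at a price above your value.
$649k: above both → same outcome either way.
$381k: inside the interval → strictly worse (loss $144k).
$496k: inside the interval → strictly worse (loss $259k).
$118k: below both → same outcome either way.
$494k: inside the interval → strictly worse (loss $257k).
$250k: inside the interval → strictly worse (loss $13k).
$486k: inside the interval → strictly worse (loss $249k).
Count: 5.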